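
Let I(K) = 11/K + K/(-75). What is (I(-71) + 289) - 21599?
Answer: -113471534/5325 ≈ -21309.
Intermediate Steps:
I(K) = 11/K - K/75 (I(K) = 11/K + K*(-1/75) = 11/K - K/75)
(I(-71) + 289) - 21599 = ((11/(-71) - 1/75*(-71)) + 289) - 21599 = ((11*(-1/71) + 71/75) + 289) - 21599 = ((-11/71 + 71/75) + 289) - 21599 = (4216/5325 + 289) - 21599 = 1543141/5325 - 21599 = -113471534/5325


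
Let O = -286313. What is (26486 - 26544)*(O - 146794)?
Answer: 25120206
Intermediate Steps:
(26486 - 26544)*(O - 146794) = (26486 - 26544)*(-286313 - 146794) = -58*(-433107) = 25120206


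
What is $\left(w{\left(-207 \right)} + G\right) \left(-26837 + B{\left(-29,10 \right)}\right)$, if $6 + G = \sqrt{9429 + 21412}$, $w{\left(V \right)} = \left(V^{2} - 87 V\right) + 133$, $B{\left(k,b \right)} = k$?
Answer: $-1638423010 - 26866 \sqrt{30841} \approx -1.6431 \cdot 10^{9}$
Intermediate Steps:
$w{\left(V \right)} = 133 + V^{2} - 87 V$
$G = -6 + \sqrt{30841}$ ($G = -6 + \sqrt{9429 + 21412} = -6 + \sqrt{30841} \approx 169.62$)
$\left(w{\left(-207 \right)} + G\right) \left(-26837 + B{\left(-29,10 \right)}\right) = \left(\left(133 + \left(-207\right)^{2} - -18009\right) - \left(6 - \sqrt{30841}\right)\right) \left(-26837 - 29\right) = \left(\left(133 + 42849 + 18009\right) - \left(6 - \sqrt{30841}\right)\right) \left(-26866\right) = \left(60991 - \left(6 - \sqrt{30841}\right)\right) \left(-26866\right) = \left(60985 + \sqrt{30841}\right) \left(-26866\right) = -1638423010 - 26866 \sqrt{30841}$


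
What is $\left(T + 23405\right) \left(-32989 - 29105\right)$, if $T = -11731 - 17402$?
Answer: $355674432$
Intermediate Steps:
$T = -29133$
$\left(T + 23405\right) \left(-32989 - 29105\right) = \left(-29133 + 23405\right) \left(-32989 - 29105\right) = \left(-5728\right) \left(-62094\right) = 355674432$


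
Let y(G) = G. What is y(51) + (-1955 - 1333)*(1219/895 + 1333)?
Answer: -3926661507/895 ≈ -4.3873e+6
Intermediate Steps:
y(51) + (-1955 - 1333)*(1219/895 + 1333) = 51 + (-1955 - 1333)*(1219/895 + 1333) = 51 - 3288*(1219*(1/895) + 1333) = 51 - 3288*(1219/895 + 1333) = 51 - 3288*1194254/895 = 51 - 3926707152/895 = -3926661507/895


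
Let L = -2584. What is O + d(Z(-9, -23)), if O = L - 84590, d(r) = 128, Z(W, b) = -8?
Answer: -87046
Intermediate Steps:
O = -87174 (O = -2584 - 84590 = -87174)
O + d(Z(-9, -23)) = -87174 + 128 = -87046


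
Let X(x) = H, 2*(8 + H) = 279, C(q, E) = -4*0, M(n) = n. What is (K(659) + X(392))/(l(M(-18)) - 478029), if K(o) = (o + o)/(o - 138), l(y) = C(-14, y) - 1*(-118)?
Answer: -139659/497983262 ≈ -0.00028045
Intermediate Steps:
C(q, E) = 0
H = 263/2 (H = -8 + (½)*279 = -8 + 279/2 = 263/2 ≈ 131.50)
l(y) = 118 (l(y) = 0 - 1*(-118) = 0 + 118 = 118)
X(x) = 263/2
K(o) = 2*o/(-138 + o) (K(o) = (2*o)/(-138 + o) = 2*o/(-138 + o))
(K(659) + X(392))/(l(M(-18)) - 478029) = (2*659/(-138 + 659) + 263/2)/(118 - 478029) = (2*659/521 + 263/2)/(-477911) = (2*659*(1/521) + 263/2)*(-1/477911) = (1318/521 + 263/2)*(-1/477911) = (139659/1042)*(-1/477911) = -139659/497983262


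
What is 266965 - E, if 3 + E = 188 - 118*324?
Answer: 305012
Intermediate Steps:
E = -38047 (E = -3 + (188 - 118*324) = -3 + (188 - 38232) = -3 - 38044 = -38047)
266965 - E = 266965 - 1*(-38047) = 266965 + 38047 = 305012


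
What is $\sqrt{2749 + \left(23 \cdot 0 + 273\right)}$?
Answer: $\sqrt{3022} \approx 54.973$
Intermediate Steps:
$\sqrt{2749 + \left(23 \cdot 0 + 273\right)} = \sqrt{2749 + \left(0 + 273\right)} = \sqrt{2749 + 273} = \sqrt{3022}$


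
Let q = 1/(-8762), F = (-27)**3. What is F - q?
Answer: -172462445/8762 ≈ -19683.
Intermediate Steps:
F = -19683
q = -1/8762 ≈ -0.00011413
F - q = -19683 - 1*(-1/8762) = -19683 + 1/8762 = -172462445/8762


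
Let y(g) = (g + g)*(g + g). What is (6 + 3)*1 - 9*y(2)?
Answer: -135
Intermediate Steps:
y(g) = 4*g**2 (y(g) = (2*g)*(2*g) = 4*g**2)
(6 + 3)*1 - 9*y(2) = (6 + 3)*1 - 36*2**2 = 9*1 - 36*4 = 9 - 9*16 = 9 - 144 = -135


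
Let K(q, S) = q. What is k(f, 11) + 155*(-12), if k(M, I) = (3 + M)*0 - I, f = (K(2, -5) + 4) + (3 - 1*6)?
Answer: -1871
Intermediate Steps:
f = 3 (f = (2 + 4) + (3 - 1*6) = 6 + (3 - 6) = 6 - 3 = 3)
k(M, I) = -I (k(M, I) = 0 - I = -I)
k(f, 11) + 155*(-12) = -1*11 + 155*(-12) = -11 - 1860 = -1871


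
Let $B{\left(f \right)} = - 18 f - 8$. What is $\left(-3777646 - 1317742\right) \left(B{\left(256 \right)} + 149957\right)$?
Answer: $-740568787308$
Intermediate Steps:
$B{\left(f \right)} = -8 - 18 f$
$\left(-3777646 - 1317742\right) \left(B{\left(256 \right)} + 149957\right) = \left(-3777646 - 1317742\right) \left(\left(-8 - 4608\right) + 149957\right) = - 5095388 \left(\left(-8 - 4608\right) + 149957\right) = - 5095388 \left(-4616 + 149957\right) = \left(-5095388\right) 145341 = -740568787308$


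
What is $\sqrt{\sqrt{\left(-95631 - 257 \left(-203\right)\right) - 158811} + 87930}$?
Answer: $\sqrt{87930 + i \sqrt{202271}} \approx 296.53 + 0.7583 i$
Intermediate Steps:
$\sqrt{\sqrt{\left(-95631 - 257 \left(-203\right)\right) - 158811} + 87930} = \sqrt{\sqrt{\left(-95631 - -52171\right) - 158811} + 87930} = \sqrt{\sqrt{\left(-95631 + 52171\right) - 158811} + 87930} = \sqrt{\sqrt{-43460 - 158811} + 87930} = \sqrt{\sqrt{-202271} + 87930} = \sqrt{i \sqrt{202271} + 87930} = \sqrt{87930 + i \sqrt{202271}}$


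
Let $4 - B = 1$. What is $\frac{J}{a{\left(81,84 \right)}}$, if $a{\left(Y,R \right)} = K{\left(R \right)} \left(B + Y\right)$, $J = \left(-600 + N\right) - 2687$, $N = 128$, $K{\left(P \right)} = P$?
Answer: $- \frac{351}{784} \approx -0.4477$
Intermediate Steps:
$B = 3$ ($B = 4 - 1 = 3$)
$J = -3159$ ($J = \left(-600 + 128\right) - 2687 = -472 - 2687 = -3159$)
$a{\left(Y,R \right)} = R \left(3 + Y\right)$
$\frac{J}{a{\left(81,84 \right)}} = - \frac{3159}{84 \left(3 + 81\right)} = - \frac{3159}{84 \cdot 84} = - \frac{3159}{7056} = \left(-3159\right) \frac{1}{7056} = - \frac{351}{784}$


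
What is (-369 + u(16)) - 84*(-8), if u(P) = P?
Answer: 319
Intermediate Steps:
(-369 + u(16)) - 84*(-8) = (-369 + 16) - 84*(-8) = -353 + 672 = 319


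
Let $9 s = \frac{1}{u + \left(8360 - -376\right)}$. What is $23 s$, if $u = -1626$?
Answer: $\frac{23}{63990} \approx 0.00035943$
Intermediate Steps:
$s = \frac{1}{63990}$ ($s = \frac{1}{9 \left(-1626 + \left(8360 - -376\right)\right)} = \frac{1}{9 \left(-1626 + \left(8360 + 376\right)\right)} = \frac{1}{9 \left(-1626 + 8736\right)} = \frac{1}{9 \cdot 7110} = \frac{1}{9} \cdot \frac{1}{7110} = \frac{1}{63990} \approx 1.5627 \cdot 10^{-5}$)
$23 s = 23 \cdot \frac{1}{63990} = \frac{23}{63990}$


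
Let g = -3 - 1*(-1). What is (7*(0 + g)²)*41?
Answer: 1148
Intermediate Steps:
g = -2 (g = -3 + 1 = -2)
(7*(0 + g)²)*41 = (7*(0 - 2)²)*41 = (7*(-2)²)*41 = (7*4)*41 = 28*41 = 1148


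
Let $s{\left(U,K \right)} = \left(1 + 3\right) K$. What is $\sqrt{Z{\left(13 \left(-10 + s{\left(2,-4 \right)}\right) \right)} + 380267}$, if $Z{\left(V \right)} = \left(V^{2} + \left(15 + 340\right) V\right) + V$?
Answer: $\sqrt{374183} \approx 611.71$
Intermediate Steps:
$s{\left(U,K \right)} = 4 K$
$Z{\left(V \right)} = V^{2} + 356 V$ ($Z{\left(V \right)} = \left(V^{2} + 355 V\right) + V = V^{2} + 356 V$)
$\sqrt{Z{\left(13 \left(-10 + s{\left(2,-4 \right)}\right) \right)} + 380267} = \sqrt{13 \left(-10 + 4 \left(-4\right)\right) \left(356 + 13 \left(-10 + 4 \left(-4\right)\right)\right) + 380267} = \sqrt{13 \left(-10 - 16\right) \left(356 + 13 \left(-10 - 16\right)\right) + 380267} = \sqrt{13 \left(-26\right) \left(356 + 13 \left(-26\right)\right) + 380267} = \sqrt{- 338 \left(356 - 338\right) + 380267} = \sqrt{\left(-338\right) 18 + 380267} = \sqrt{-6084 + 380267} = \sqrt{374183}$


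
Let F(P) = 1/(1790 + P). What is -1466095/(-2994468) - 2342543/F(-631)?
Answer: -8130002588945621/2994468 ≈ -2.7150e+9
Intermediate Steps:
-1466095/(-2994468) - 2342543/F(-631) = -1466095/(-2994468) - 2342543/(1/(1790 - 631)) = -1466095*(-1/2994468) - 2342543/(1/1159) = 1466095/2994468 - 2342543/1/1159 = 1466095/2994468 - 2342543*1159 = 1466095/2994468 - 2715007337 = -8130002588945621/2994468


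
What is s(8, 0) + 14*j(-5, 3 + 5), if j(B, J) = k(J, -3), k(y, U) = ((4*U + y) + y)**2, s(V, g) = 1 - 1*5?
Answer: 220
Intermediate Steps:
s(V, g) = -4 (s(V, g) = 1 - 5 = -4)
k(y, U) = (2*y + 4*U)**2 (k(y, U) = ((y + 4*U) + y)**2 = (2*y + 4*U)**2)
j(B, J) = 4*(-6 + J)**2 (j(B, J) = 4*(J + 2*(-3))**2 = 4*(J - 6)**2 = 4*(-6 + J)**2)
s(8, 0) + 14*j(-5, 3 + 5) = -4 + 14*(4*(-6 + (3 + 5))**2) = -4 + 14*(4*(-6 + 8)**2) = -4 + 14*(4*2**2) = -4 + 14*(4*4) = -4 + 14*16 = -4 + 224 = 220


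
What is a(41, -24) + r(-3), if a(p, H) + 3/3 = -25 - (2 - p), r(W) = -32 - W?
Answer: -16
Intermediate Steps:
a(p, H) = -28 + p (a(p, H) = -1 + (-25 - (2 - p)) = -1 + (-25 + (-2 + p)) = -1 + (-27 + p) = -28 + p)
a(41, -24) + r(-3) = (-28 + 41) + (-32 - 1*(-3)) = 13 + (-32 + 3) = 13 - 29 = -16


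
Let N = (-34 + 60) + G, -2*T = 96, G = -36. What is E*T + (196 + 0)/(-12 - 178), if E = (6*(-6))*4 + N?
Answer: 702142/95 ≈ 7391.0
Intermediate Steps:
T = -48 (T = -½*96 = -48)
N = -10 (N = (-34 + 60) - 36 = 26 - 36 = -10)
E = -154 (E = (6*(-6))*4 - 10 = -36*4 - 10 = -144 - 10 = -154)
E*T + (196 + 0)/(-12 - 178) = -154*(-48) + (196 + 0)/(-12 - 178) = 7392 + 196/(-190) = 7392 + 196*(-1/190) = 7392 - 98/95 = 702142/95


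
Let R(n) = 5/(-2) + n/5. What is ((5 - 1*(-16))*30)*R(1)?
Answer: -1449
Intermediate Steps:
R(n) = -5/2 + n/5 (R(n) = 5*(-½) + n*(⅕) = -5/2 + n/5)
((5 - 1*(-16))*30)*R(1) = ((5 - 1*(-16))*30)*(-5/2 + (⅕)*1) = ((5 + 16)*30)*(-5/2 + ⅕) = (21*30)*(-23/10) = 630*(-23/10) = -1449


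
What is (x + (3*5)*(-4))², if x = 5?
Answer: 3025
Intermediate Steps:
(x + (3*5)*(-4))² = (5 + (3*5)*(-4))² = (5 + 15*(-4))² = (5 - 60)² = (-55)² = 3025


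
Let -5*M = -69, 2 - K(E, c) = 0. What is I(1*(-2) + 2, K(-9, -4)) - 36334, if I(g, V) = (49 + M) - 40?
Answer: -181556/5 ≈ -36311.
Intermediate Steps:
K(E, c) = 2 (K(E, c) = 2 - 1*0 = 2 + 0 = 2)
M = 69/5 (M = -1/5*(-69) = 69/5 ≈ 13.800)
I(g, V) = 114/5 (I(g, V) = (49 + 69/5) - 40 = 314/5 - 40 = 114/5)
I(1*(-2) + 2, K(-9, -4)) - 36334 = 114/5 - 36334 = -181556/5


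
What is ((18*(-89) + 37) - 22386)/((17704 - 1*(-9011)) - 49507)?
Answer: 23951/22792 ≈ 1.0509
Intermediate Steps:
((18*(-89) + 37) - 22386)/((17704 - 1*(-9011)) - 49507) = ((-1602 + 37) - 22386)/((17704 + 9011) - 49507) = (-1565 - 22386)/(26715 - 49507) = -23951/(-22792) = -23951*(-1/22792) = 23951/22792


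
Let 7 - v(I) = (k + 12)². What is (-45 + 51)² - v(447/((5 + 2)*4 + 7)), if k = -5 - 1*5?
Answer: 33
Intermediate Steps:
k = -10 (k = -5 - 5 = -10)
v(I) = 3 (v(I) = 7 - (-10 + 12)² = 7 - 1*2² = 7 - 1*4 = 7 - 4 = 3)
(-45 + 51)² - v(447/((5 + 2)*4 + 7)) = (-45 + 51)² - 1*3 = 6² - 3 = 36 - 3 = 33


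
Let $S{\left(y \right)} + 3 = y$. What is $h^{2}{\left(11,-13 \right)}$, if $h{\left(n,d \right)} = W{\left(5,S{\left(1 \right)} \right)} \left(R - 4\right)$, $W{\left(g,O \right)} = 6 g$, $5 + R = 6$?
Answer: $8100$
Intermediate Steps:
$R = 1$ ($R = -5 + 6 = 1$)
$S{\left(y \right)} = -3 + y$
$h{\left(n,d \right)} = -90$ ($h{\left(n,d \right)} = 6 \cdot 5 \left(1 - 4\right) = 30 \left(-3\right) = -90$)
$h^{2}{\left(11,-13 \right)} = \left(-90\right)^{2} = 8100$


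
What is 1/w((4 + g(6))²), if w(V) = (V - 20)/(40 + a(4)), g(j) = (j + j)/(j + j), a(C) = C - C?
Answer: 8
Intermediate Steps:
a(C) = 0
g(j) = 1 (g(j) = (2*j)/((2*j)) = (2*j)*(1/(2*j)) = 1)
w(V) = -½ + V/40 (w(V) = (V - 20)/(40 + 0) = (-20 + V)/40 = (-20 + V)*(1/40) = -½ + V/40)
1/w((4 + g(6))²) = 1/(-½ + (4 + 1)²/40) = 1/(-½ + (1/40)*5²) = 1/(-½ + (1/40)*25) = 1/(-½ + 5/8) = 1/(⅛) = 8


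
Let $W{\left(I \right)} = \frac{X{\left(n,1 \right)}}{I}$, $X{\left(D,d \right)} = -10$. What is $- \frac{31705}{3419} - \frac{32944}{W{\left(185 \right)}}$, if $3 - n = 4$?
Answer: $\frac{2083725711}{3419} \approx 6.0946 \cdot 10^{5}$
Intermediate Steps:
$n = -1$ ($n = 3 - 4 = -1$)
$W{\left(I \right)} = - \frac{10}{I}$
$- \frac{31705}{3419} - \frac{32944}{W{\left(185 \right)}} = - \frac{31705}{3419} - \frac{32944}{\left(-10\right) \frac{1}{185}} = \left(-31705\right) \frac{1}{3419} - \frac{32944}{\left(-10\right) \frac{1}{185}} = - \frac{31705}{3419} - \frac{32944}{- \frac{2}{37}} = - \frac{31705}{3419} - -609464 = - \frac{31705}{3419} + 609464 = \frac{2083725711}{3419}$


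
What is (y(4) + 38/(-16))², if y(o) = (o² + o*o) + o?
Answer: 72361/64 ≈ 1130.6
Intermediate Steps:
y(o) = o + 2*o² (y(o) = (o² + o²) + o = 2*o² + o = o + 2*o²)
(y(4) + 38/(-16))² = (4*(1 + 2*4) + 38/(-16))² = (4*(1 + 8) + 38*(-1/16))² = (4*9 - 19/8)² = (36 - 19/8)² = (269/8)² = 72361/64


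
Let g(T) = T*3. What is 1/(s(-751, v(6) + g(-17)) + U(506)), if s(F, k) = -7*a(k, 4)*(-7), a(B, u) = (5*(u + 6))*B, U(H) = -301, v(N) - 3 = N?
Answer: -1/103201 ≈ -9.6898e-6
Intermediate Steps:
v(N) = 3 + N
g(T) = 3*T
a(B, u) = B*(30 + 5*u) (a(B, u) = (5*(6 + u))*B = (30 + 5*u)*B = B*(30 + 5*u))
s(F, k) = 2450*k (s(F, k) = -35*k*(6 + 4)*(-7) = -35*k*10*(-7) = -350*k*(-7) = 2450*k)
1/(s(-751, v(6) + g(-17)) + U(506)) = 1/(2450*((3 + 6) + 3*(-17)) - 301) = 1/(2450*(9 - 51) - 301) = 1/(2450*(-42) - 301) = 1/(-102900 - 301) = 1/(-103201) = -1/103201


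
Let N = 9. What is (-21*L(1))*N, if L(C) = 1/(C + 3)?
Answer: -189/4 ≈ -47.250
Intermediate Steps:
L(C) = 1/(3 + C)
(-21*L(1))*N = -21/(3 + 1)*9 = -21/4*9 = -189/4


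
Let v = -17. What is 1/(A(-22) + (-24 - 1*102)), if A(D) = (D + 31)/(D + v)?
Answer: -13/1641 ≈ -0.0079220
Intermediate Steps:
A(D) = (31 + D)/(-17 + D) (A(D) = (D + 31)/(D - 17) = (31 + D)/(-17 + D))
1/(A(-22) + (-24 - 1*102)) = 1/((31 - 22)/(-17 - 22) + (-24 - 1*102)) = 1/(9/(-39) + (-24 - 102)) = 1/(-1/39*9 - 126) = 1/(-3/13 - 126) = 1/(-1641/13) = -13/1641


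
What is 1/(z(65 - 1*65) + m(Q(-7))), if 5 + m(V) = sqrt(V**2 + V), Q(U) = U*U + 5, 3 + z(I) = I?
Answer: 4/1453 + 3*sqrt(330)/2906 ≈ 0.021506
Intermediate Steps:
z(I) = -3 + I
Q(U) = 5 + U**2 (Q(U) = U**2 + 5 = 5 + U**2)
m(V) = -5 + sqrt(V + V**2) (m(V) = -5 + sqrt(V**2 + V) = -5 + sqrt(V + V**2))
1/(z(65 - 1*65) + m(Q(-7))) = 1/((-3 + (65 - 1*65)) + (-5 + sqrt((5 + (-7)**2)*(1 + (5 + (-7)**2))))) = 1/((-3 + (65 - 65)) + (-5 + sqrt((5 + 49)*(1 + (5 + 49))))) = 1/((-3 + 0) + (-5 + sqrt(54*(1 + 54)))) = 1/(-3 + (-5 + sqrt(54*55))) = 1/(-3 + (-5 + sqrt(2970))) = 1/(-3 + (-5 + 3*sqrt(330))) = 1/(-8 + 3*sqrt(330))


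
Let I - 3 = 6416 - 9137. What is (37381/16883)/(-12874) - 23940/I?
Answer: 289072172329/32820113042 ≈ 8.8078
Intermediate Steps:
I = -2718 (I = 3 + (6416 - 9137) = 3 - 2721 = -2718)
(37381/16883)/(-12874) - 23940/I = (37381/16883)/(-12874) - 23940/(-2718) = (37381*(1/16883))*(-1/12874) - 23940*(-1/2718) = (37381/16883)*(-1/12874) + 1330/151 = -37381/217351742 + 1330/151 = 289072172329/32820113042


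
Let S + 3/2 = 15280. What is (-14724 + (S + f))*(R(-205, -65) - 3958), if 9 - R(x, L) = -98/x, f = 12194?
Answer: -20643467571/410 ≈ -5.0350e+7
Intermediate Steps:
S = 30557/2 (S = -3/2 + 15280 = 30557/2 ≈ 15279.)
R(x, L) = 9 + 98/x (R(x, L) = 9 - (-98)/x = 9 + 98/x)
(-14724 + (S + f))*(R(-205, -65) - 3958) = (-14724 + (30557/2 + 12194))*((9 + 98/(-205)) - 3958) = (-14724 + 54945/2)*((9 + 98*(-1/205)) - 3958) = 25497*((9 - 98/205) - 3958)/2 = 25497*(1747/205 - 3958)/2 = (25497/2)*(-809643/205) = -20643467571/410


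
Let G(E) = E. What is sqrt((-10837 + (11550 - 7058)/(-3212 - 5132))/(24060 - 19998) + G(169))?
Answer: sqrt(2985548879892999)/4236666 ≈ 12.897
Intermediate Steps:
sqrt((-10837 + (11550 - 7058)/(-3212 - 5132))/(24060 - 19998) + G(169)) = sqrt((-10837 + (11550 - 7058)/(-3212 - 5132))/(24060 - 19998) + 169) = sqrt((-10837 + 4492/(-8344))/4062 + 169) = sqrt((-10837 + 4492*(-1/8344))*(1/4062) + 169) = sqrt((-10837 - 1123/2086)*(1/4062) + 169) = sqrt(-22607105/2086*1/4062 + 169) = sqrt(-22607105/8473332 + 169) = sqrt(1409386003/8473332) = sqrt(2985548879892999)/4236666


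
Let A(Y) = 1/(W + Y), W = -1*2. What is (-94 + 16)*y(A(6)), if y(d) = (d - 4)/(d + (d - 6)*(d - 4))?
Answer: 4680/349 ≈ 13.410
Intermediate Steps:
W = -2
A(Y) = 1/(-2 + Y)
y(d) = (-4 + d)/(d + (-6 + d)*(-4 + d))
(-94 + 16)*y(A(6)) = (-94 + 16)*((-4 + 1/(-2 + 6))/(24 + (1/(-2 + 6))**2 - 9/(-2 + 6))) = -78*(-4 + 1/4)/(24 + (1/4)**2 - 9/4) = -78*(-4 + 1/4)/(24 + (1/4)**2 - 9*1/4) = -78*(-15)/((24 + 1/16 - 9/4)*4) = -78*(-15)/(349/16*4) = -1248*(-15)/(349*4) = -78*(-60/349) = 4680/349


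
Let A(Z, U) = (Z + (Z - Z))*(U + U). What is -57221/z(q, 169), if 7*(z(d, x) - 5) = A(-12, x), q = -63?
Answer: 400547/4021 ≈ 99.614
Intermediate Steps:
A(Z, U) = 2*U*Z (A(Z, U) = (Z + 0)*(2*U) = Z*(2*U) = 2*U*Z)
z(d, x) = 5 - 24*x/7 (z(d, x) = 5 + (2*x*(-12))/7 = 5 + (-24*x)/7 = 5 - 24*x/7)
-57221/z(q, 169) = -57221/(5 - 24/7*169) = -57221/(5 - 4056/7) = -57221/(-4021/7) = -57221*(-7/4021) = 400547/4021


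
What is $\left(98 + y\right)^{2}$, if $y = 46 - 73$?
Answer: $5041$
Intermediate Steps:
$y = -27$
$\left(98 + y\right)^{2} = \left(98 - 27\right)^{2} = 71^{2} = 5041$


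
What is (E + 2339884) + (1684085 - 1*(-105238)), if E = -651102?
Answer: 3478105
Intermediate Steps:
(E + 2339884) + (1684085 - 1*(-105238)) = (-651102 + 2339884) + (1684085 - 1*(-105238)) = 1688782 + (1684085 + 105238) = 1688782 + 1789323 = 3478105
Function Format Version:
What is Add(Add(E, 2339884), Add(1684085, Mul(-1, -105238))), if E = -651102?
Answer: 3478105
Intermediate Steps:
Add(Add(E, 2339884), Add(1684085, Mul(-1, -105238))) = Add(Add(-651102, 2339884), Add(1684085, Mul(-1, -105238))) = Add(1688782, Add(1684085, 105238)) = Add(1688782, 1789323) = 3478105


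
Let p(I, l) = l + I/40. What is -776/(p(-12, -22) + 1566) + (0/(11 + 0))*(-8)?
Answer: -7760/15437 ≈ -0.50269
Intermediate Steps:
p(I, l) = l + I/40 (p(I, l) = l + I*(1/40) = l + I/40)
-776/(p(-12, -22) + 1566) + (0/(11 + 0))*(-8) = -776/((-22 + (1/40)*(-12)) + 1566) + (0/(11 + 0))*(-8) = -776/((-22 - 3/10) + 1566) + (0/11)*(-8) = -776/(-223/10 + 1566) + ((1/11)*0)*(-8) = -776/15437/10 + 0*(-8) = -776*10/15437 + 0 = -7760/15437 + 0 = -7760/15437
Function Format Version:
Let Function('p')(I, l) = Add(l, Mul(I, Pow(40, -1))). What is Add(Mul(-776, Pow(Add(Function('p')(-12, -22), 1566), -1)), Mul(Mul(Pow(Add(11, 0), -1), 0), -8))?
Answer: Rational(-7760, 15437) ≈ -0.50269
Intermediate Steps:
Function('p')(I, l) = Add(l, Mul(Rational(1, 40), I)) (Function('p')(I, l) = Add(l, Mul(I, Rational(1, 40))) = Add(l, Mul(Rational(1, 40), I)))
Add(Mul(-776, Pow(Add(Function('p')(-12, -22), 1566), -1)), Mul(Mul(Pow(Add(11, 0), -1), 0), -8)) = Add(Mul(-776, Pow(Add(Add(-22, Mul(Rational(1, 40), -12)), 1566), -1)), Mul(Mul(Pow(Add(11, 0), -1), 0), -8)) = Add(Mul(-776, Pow(Add(Add(-22, Rational(-3, 10)), 1566), -1)), Mul(Mul(Pow(11, -1), 0), -8)) = Add(Mul(-776, Pow(Add(Rational(-223, 10), 1566), -1)), Mul(Mul(Rational(1, 11), 0), -8)) = Add(Mul(-776, Pow(Rational(15437, 10), -1)), Mul(0, -8)) = Add(Mul(-776, Rational(10, 15437)), 0) = Add(Rational(-7760, 15437), 0) = Rational(-7760, 15437)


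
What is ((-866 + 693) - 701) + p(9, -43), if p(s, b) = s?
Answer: -865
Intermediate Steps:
((-866 + 693) - 701) + p(9, -43) = ((-866 + 693) - 701) + 9 = (-173 - 701) + 9 = -874 + 9 = -865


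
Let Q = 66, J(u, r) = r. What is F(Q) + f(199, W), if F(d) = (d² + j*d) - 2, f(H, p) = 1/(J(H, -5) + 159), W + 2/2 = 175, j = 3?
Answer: 701009/154 ≈ 4552.0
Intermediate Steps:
W = 174 (W = -1 + 175 = 174)
f(H, p) = 1/154 (f(H, p) = 1/(-5 + 159) = 1/154)
F(d) = -2 + d² + 3*d (F(d) = (d² + 3*d) - 2 = -2 + d² + 3*d)
F(Q) + f(199, W) = (-2 + 66² + 3*66) + 1/154 = (-2 + 4356 + 198) + 1/154 = 4552 + 1/154 = 701009/154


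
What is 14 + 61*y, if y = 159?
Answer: 9713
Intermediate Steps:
14 + 61*y = 14 + 61*159 = 14 + 9699 = 9713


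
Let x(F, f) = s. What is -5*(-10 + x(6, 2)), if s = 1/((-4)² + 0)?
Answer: 795/16 ≈ 49.688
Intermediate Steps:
s = 1/16 (s = 1/(16 + 0) = 1/16 ≈ 0.062500)
x(F, f) = 1/16
-5*(-10 + x(6, 2)) = -5*(-10 + 1/16) = -5*(-159/16) = 795/16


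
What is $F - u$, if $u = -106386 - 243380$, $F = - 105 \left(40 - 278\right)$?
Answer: $374756$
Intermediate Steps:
$F = 24990$ ($F = \left(-105\right) \left(-238\right) = 24990$)
$u = -349766$
$F - u = 24990 - -349766 = 24990 + 349766 = 374756$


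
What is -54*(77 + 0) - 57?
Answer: -4215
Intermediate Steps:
-54*(77 + 0) - 57 = -54*77 - 57 = -4158 - 57 = -4215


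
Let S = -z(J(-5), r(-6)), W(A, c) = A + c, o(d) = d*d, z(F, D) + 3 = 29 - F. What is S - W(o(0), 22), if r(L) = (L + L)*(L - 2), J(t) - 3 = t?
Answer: -50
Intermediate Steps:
J(t) = 3 + t
r(L) = 2*L*(-2 + L) (r(L) = (2*L)*(-2 + L) = 2*L*(-2 + L))
z(F, D) = 26 - F (z(F, D) = -3 + (29 - F) = 26 - F)
o(d) = d²
S = -28 (S = -(26 - (3 - 5)) = -(26 - 1*(-2)) = -(26 + 2) = -1*28 = -28)
S - W(o(0), 22) = -28 - (0² + 22) = -28 - (0 + 22) = -28 - 1*22 = -28 - 22 = -50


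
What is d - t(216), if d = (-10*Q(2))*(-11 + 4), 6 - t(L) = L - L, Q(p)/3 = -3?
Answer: -636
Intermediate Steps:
Q(p) = -9 (Q(p) = 3*(-3) = -9)
t(L) = 6 (t(L) = 6 - (L - L) = 6 - 1*0 = 6 + 0 = 6)
d = -630 (d = (-10*(-9))*(-11 + 4) = 90*(-7) = -630)
d - t(216) = -630 - 1*6 = -630 - 6 = -636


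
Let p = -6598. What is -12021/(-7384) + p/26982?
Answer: 137815495/99617544 ≈ 1.3834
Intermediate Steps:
-12021/(-7384) + p/26982 = -12021/(-7384) - 6598/26982 = -12021*(-1/7384) - 6598*1/26982 = 12021/7384 - 3299/13491 = 137815495/99617544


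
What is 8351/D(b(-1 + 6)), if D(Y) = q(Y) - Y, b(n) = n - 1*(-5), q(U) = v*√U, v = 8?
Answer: 8351/54 + 16702*√10/135 ≈ 545.88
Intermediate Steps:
q(U) = 8*√U
b(n) = 5 + n (b(n) = n + 5 = 5 + n)
D(Y) = -Y + 8*√Y (D(Y) = 8*√Y - Y = -Y + 8*√Y)
8351/D(b(-1 + 6)) = 8351/(-(5 + (-1 + 6)) + 8*√(5 + (-1 + 6))) = 8351/(-(5 + 5) + 8*√(5 + 5)) = 8351/(-1*10 + 8*√10) = 8351/(-10 + 8*√10)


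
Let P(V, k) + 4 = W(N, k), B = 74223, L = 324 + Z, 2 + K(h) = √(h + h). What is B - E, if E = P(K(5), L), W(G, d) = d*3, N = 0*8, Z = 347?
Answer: 72214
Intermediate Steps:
N = 0
K(h) = -2 + √2*√h (K(h) = -2 + √(h + h) = -2 + √(2*h) = -2 + √2*√h)
L = 671 (L = 324 + 347 = 671)
W(G, d) = 3*d
P(V, k) = -4 + 3*k
E = 2009 (E = -4 + 3*671 = -4 + 2013 = 2009)
B - E = 74223 - 1*2009 = 74223 - 2009 = 72214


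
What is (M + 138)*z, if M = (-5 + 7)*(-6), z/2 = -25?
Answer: -6300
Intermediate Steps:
z = -50 (z = 2*(-25) = -50)
M = -12 (M = 2*(-6) = -12)
(M + 138)*z = (-12 + 138)*(-50) = 126*(-50) = -6300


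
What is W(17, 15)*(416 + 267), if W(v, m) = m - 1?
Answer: 9562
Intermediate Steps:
W(v, m) = -1 + m
W(17, 15)*(416 + 267) = (-1 + 15)*(416 + 267) = 14*683 = 9562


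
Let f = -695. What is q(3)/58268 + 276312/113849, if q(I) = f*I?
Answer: 15862772451/6633753532 ≈ 2.3912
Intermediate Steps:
q(I) = -695*I
q(3)/58268 + 276312/113849 = -695*3/58268 + 276312/113849 = -2085*1/58268 + 276312*(1/113849) = -2085/58268 + 276312/113849 = 15862772451/6633753532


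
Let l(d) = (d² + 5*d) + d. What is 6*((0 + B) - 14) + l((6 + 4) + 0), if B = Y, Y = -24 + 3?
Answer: -50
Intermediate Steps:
Y = -21
B = -21
l(d) = d² + 6*d
6*((0 + B) - 14) + l((6 + 4) + 0) = 6*((0 - 21) - 14) + ((6 + 4) + 0)*(6 + ((6 + 4) + 0)) = 6*(-21 - 14) + (10 + 0)*(6 + (10 + 0)) = 6*(-35) + 10*(6 + 10) = -210 + 10*16 = -210 + 160 = -50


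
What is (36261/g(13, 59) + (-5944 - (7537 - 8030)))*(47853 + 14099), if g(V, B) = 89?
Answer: -27808889856/89 ≈ -3.1246e+8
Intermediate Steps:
(36261/g(13, 59) + (-5944 - (7537 - 8030)))*(47853 + 14099) = (36261/89 + (-5944 - (7537 - 8030)))*(47853 + 14099) = (36261*(1/89) + (-5944 - 1*(-493)))*61952 = (36261/89 + (-5944 + 493))*61952 = (36261/89 - 5451)*61952 = -448878/89*61952 = -27808889856/89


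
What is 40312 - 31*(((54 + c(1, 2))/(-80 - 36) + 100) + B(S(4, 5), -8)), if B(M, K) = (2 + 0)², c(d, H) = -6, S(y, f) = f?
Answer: 1075924/29 ≈ 37101.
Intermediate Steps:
B(M, K) = 4 (B(M, K) = 2² = 4)
40312 - 31*(((54 + c(1, 2))/(-80 - 36) + 100) + B(S(4, 5), -8)) = 40312 - 31*(((54 - 6)/(-80 - 36) + 100) + 4) = 40312 - 31*((48/(-116) + 100) + 4) = 40312 - 31*((48*(-1/116) + 100) + 4) = 40312 - 31*((-12/29 + 100) + 4) = 40312 - 31*(2888/29 + 4) = 40312 - 31*3004/29 = 40312 - 93124/29 = 1075924/29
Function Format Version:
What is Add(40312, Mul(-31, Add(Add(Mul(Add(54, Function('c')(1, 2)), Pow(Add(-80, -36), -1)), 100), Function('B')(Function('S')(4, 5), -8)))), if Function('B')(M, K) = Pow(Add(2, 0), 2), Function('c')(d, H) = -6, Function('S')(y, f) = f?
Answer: Rational(1075924, 29) ≈ 37101.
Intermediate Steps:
Function('B')(M, K) = 4 (Function('B')(M, K) = Pow(2, 2) = 4)
Add(40312, Mul(-31, Add(Add(Mul(Add(54, Function('c')(1, 2)), Pow(Add(-80, -36), -1)), 100), Function('B')(Function('S')(4, 5), -8)))) = Add(40312, Mul(-31, Add(Add(Mul(Add(54, -6), Pow(Add(-80, -36), -1)), 100), 4))) = Add(40312, Mul(-31, Add(Add(Mul(48, Pow(-116, -1)), 100), 4))) = Add(40312, Mul(-31, Add(Add(Mul(48, Rational(-1, 116)), 100), 4))) = Add(40312, Mul(-31, Add(Add(Rational(-12, 29), 100), 4))) = Add(40312, Mul(-31, Add(Rational(2888, 29), 4))) = Add(40312, Mul(-31, Rational(3004, 29))) = Add(40312, Rational(-93124, 29)) = Rational(1075924, 29)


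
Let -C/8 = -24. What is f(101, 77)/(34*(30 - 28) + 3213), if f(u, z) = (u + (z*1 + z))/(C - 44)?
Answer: 15/28564 ≈ 0.00052514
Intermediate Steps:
C = 192 (C = -8*(-24) = 192)
f(u, z) = z/74 + u/148 (f(u, z) = (u + (z*1 + z))/(192 - 44) = (u + (z + z))/148 = (u + 2*z)*(1/148) = z/74 + u/148)
f(101, 77)/(34*(30 - 28) + 3213) = ((1/74)*77 + (1/148)*101)/(34*(30 - 28) + 3213) = (77/74 + 101/148)/(34*2 + 3213) = 255/(148*(68 + 3213)) = (255/148)/3281 = (255/148)*(1/3281) = 15/28564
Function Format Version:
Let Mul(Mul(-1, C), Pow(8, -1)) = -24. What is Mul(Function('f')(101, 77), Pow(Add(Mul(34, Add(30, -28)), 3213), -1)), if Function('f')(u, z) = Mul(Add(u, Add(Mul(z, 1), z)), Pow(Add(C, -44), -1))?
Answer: Rational(15, 28564) ≈ 0.00052514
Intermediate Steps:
C = 192 (C = Mul(-8, -24) = 192)
Function('f')(u, z) = Add(Mul(Rational(1, 74), z), Mul(Rational(1, 148), u)) (Function('f')(u, z) = Mul(Add(u, Add(Mul(z, 1), z)), Pow(Add(192, -44), -1)) = Mul(Add(u, Add(z, z)), Pow(148, -1)) = Mul(Add(u, Mul(2, z)), Rational(1, 148)) = Add(Mul(Rational(1, 74), z), Mul(Rational(1, 148), u)))
Mul(Function('f')(101, 77), Pow(Add(Mul(34, Add(30, -28)), 3213), -1)) = Mul(Add(Mul(Rational(1, 74), 77), Mul(Rational(1, 148), 101)), Pow(Add(Mul(34, Add(30, -28)), 3213), -1)) = Mul(Add(Rational(77, 74), Rational(101, 148)), Pow(Add(Mul(34, 2), 3213), -1)) = Mul(Rational(255, 148), Pow(Add(68, 3213), -1)) = Mul(Rational(255, 148), Pow(3281, -1)) = Mul(Rational(255, 148), Rational(1, 3281)) = Rational(15, 28564)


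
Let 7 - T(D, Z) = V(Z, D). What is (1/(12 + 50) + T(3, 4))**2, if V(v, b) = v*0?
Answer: 189225/3844 ≈ 49.226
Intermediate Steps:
V(v, b) = 0
T(D, Z) = 7 (T(D, Z) = 7 - 1*0 = 7 + 0 = 7)
(1/(12 + 50) + T(3, 4))**2 = (1/(12 + 50) + 7)**2 = (1/62 + 7)**2 = (435/62)**2 = 189225/3844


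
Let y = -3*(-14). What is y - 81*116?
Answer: -9354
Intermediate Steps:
y = 42
y - 81*116 = 42 - 81*116 = 42 - 9396 = -9354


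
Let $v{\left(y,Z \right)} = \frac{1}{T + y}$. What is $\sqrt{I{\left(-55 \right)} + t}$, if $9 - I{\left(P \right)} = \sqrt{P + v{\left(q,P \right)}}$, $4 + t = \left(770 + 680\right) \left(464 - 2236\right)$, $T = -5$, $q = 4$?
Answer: $\sqrt{-2569395 - 2 i \sqrt{14}} \approx 0.002 - 1602.9 i$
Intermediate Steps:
$t = -2569404$ ($t = -4 + \left(770 + 680\right) \left(464 - 2236\right) = -4 + 1450 \left(-1772\right) = -4 - 2569400 = -2569404$)
$v{\left(y,Z \right)} = \frac{1}{-5 + y}$
$I{\left(P \right)} = 9 - \sqrt{-1 + P}$ ($I{\left(P \right)} = 9 - \sqrt{P + \frac{1}{-5 + 4}} = 9 - \sqrt{P + \frac{1}{-1}} = 9 - \sqrt{P - 1} = 9 - \sqrt{-1 + P}$)
$\sqrt{I{\left(-55 \right)} + t} = \sqrt{\left(9 - \sqrt{-1 - 55}\right) - 2569404} = \sqrt{\left(9 - \sqrt{-56}\right) - 2569404} = \sqrt{\left(9 - 2 i \sqrt{14}\right) - 2569404} = \sqrt{-2569395 - 2 i \sqrt{14}}$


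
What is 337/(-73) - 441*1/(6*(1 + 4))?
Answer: -14101/730 ≈ -19.316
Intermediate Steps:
337/(-73) - 441*1/(6*(1 + 4)) = 337*(-1/73) - 441/(6*5) = -337/73 - 441/30 = -337/73 - 441*1/30 = -337/73 - 147/10 = -14101/730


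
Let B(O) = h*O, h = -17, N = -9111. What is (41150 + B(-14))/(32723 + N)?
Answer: 10347/5903 ≈ 1.7528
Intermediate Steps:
B(O) = -17*O
(41150 + B(-14))/(32723 + N) = (41150 - 17*(-14))/(32723 - 9111) = (41150 + 238)/23612 = 41388*(1/23612) = 10347/5903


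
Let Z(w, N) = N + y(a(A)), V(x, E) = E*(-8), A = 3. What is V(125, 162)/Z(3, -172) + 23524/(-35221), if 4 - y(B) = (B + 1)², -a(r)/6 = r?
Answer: 34895948/16095997 ≈ 2.1680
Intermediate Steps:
V(x, E) = -8*E
a(r) = -6*r
y(B) = 4 - (1 + B)² (y(B) = 4 - (B + 1)² = 4 - (1 + B)²)
Z(w, N) = -285 + N (Z(w, N) = N + (4 - (1 - 6*3)²) = N + (4 - (1 - 18)²) = N + (4 - 1*(-17)²) = N + (4 - 1*289) = N + (4 - 289) = N - 285 = -285 + N)
V(125, 162)/Z(3, -172) + 23524/(-35221) = (-8*162)/(-285 - 172) + 23524/(-35221) = -1296/(-457) + 23524*(-1/35221) = -1296*(-1/457) - 23524/35221 = 1296/457 - 23524/35221 = 34895948/16095997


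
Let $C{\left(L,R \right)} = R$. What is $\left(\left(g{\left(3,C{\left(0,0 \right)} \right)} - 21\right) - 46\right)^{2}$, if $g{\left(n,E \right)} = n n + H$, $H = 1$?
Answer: $3249$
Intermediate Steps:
$g{\left(n,E \right)} = 1 + n^{2}$ ($g{\left(n,E \right)} = n n + 1 = n^{2} + 1 = 1 + n^{2}$)
$\left(\left(g{\left(3,C{\left(0,0 \right)} \right)} - 21\right) - 46\right)^{2} = \left(\left(\left(1 + 3^{2}\right) - 21\right) - 46\right)^{2} = \left(\left(\left(1 + 9\right) - 21\right) - 46\right)^{2} = \left(\left(10 - 21\right) - 46\right)^{2} = \left(-11 - 46\right)^{2} = \left(-57\right)^{2} = 3249$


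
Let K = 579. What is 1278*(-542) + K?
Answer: -692097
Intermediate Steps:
1278*(-542) + K = 1278*(-542) + 579 = -692676 + 579 = -692097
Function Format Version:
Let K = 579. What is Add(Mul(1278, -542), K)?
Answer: -692097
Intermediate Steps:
Add(Mul(1278, -542), K) = Add(Mul(1278, -542), 579) = Add(-692676, 579) = -692097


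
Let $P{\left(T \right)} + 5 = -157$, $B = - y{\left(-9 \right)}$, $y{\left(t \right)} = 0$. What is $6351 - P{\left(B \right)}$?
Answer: $6513$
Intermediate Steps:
$B = 0$ ($B = \left(-1\right) 0 = 0$)
$P{\left(T \right)} = -162$ ($P{\left(T \right)} = -5 - 157 = -162$)
$6351 - P{\left(B \right)} = 6351 - -162 = 6351 + 162 = 6513$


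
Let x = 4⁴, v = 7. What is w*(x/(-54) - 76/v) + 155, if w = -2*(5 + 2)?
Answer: 10081/27 ≈ 373.37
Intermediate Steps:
x = 256
w = -14 (w = -2*7 = -14)
w*(x/(-54) - 76/v) + 155 = -14*(256/(-54) - 76/7) + 155 = -14*(256*(-1/54) - 76*⅐) + 155 = -14*(-128/27 - 76/7) + 155 = -14*(-2948/189) + 155 = 5896/27 + 155 = 10081/27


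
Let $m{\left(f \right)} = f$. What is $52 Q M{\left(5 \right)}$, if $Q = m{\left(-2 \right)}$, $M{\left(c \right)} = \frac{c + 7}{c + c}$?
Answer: $- \frac{624}{5} \approx -124.8$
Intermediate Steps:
$M{\left(c \right)} = \frac{7 + c}{2 c}$
$Q = -2$
$52 Q M{\left(5 \right)} = 52 \left(-2\right) \frac{7 + 5}{2 \cdot 5} = - 104 \cdot \frac{1}{2} \cdot \frac{1}{5} \cdot 12 = \left(-104\right) \frac{6}{5} = - \frac{624}{5}$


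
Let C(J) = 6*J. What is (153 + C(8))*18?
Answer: 3618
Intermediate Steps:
(153 + C(8))*18 = (153 + 6*8)*18 = (153 + 48)*18 = 201*18 = 3618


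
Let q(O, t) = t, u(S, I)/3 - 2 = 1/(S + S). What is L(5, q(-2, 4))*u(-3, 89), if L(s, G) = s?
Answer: 55/2 ≈ 27.500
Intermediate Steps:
u(S, I) = 6 + 3/(2*S) (u(S, I) = 6 + 3/(S + S) = 6 + 3/((2*S)) = 6 + 3*(1/(2*S)) = 6 + 3/(2*S))
L(5, q(-2, 4))*u(-3, 89) = 5*(6 + (3/2)/(-3)) = 5*(6 + (3/2)*(-1/3)) = 5*(6 - 1/2) = 5*(11/2) = 55/2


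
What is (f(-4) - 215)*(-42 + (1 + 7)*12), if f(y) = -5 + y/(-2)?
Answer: -11772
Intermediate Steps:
f(y) = -5 - y/2 (f(y) = -5 + y*(-½) = -5 - y/2)
(f(-4) - 215)*(-42 + (1 + 7)*12) = ((-5 - ½*(-4)) - 215)*(-42 + (1 + 7)*12) = ((-5 + 2) - 215)*(-42 + 8*12) = (-3 - 215)*(-42 + 96) = -218*54 = -11772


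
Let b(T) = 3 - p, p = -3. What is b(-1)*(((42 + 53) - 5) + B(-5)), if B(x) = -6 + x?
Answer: 474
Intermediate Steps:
b(T) = 6 (b(T) = 3 - 1*(-3) = 3 + 3 = 6)
b(-1)*(((42 + 53) - 5) + B(-5)) = 6*(((42 + 53) - 5) + (-6 - 5)) = 6*((95 - 5) - 11) = 6*(90 - 11) = 6*79 = 474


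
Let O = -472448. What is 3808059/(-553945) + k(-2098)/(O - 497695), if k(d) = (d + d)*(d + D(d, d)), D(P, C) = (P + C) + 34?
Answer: -18244812939637/537405864135 ≈ -33.950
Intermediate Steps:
D(P, C) = 34 + C + P (D(P, C) = (C + P) + 34 = 34 + C + P)
k(d) = 2*d*(34 + 3*d) (k(d) = (d + d)*(d + (34 + d + d)) = (2*d)*(d + (34 + 2*d)) = (2*d)*(34 + 3*d) = 2*d*(34 + 3*d))
3808059/(-553945) + k(-2098)/(O - 497695) = 3808059/(-553945) + (2*(-2098)*(34 + 3*(-2098)))/(-472448 - 497695) = 3808059*(-1/553945) + (2*(-2098)*(34 - 6294))/(-970143) = -3808059/553945 + (2*(-2098)*(-6260))*(-1/970143) = -3808059/553945 + 26266960*(-1/970143) = -3808059/553945 - 26266960/970143 = -18244812939637/537405864135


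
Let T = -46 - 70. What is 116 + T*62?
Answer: -7076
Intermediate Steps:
T = -116
116 + T*62 = 116 - 116*62 = 116 - 7192 = -7076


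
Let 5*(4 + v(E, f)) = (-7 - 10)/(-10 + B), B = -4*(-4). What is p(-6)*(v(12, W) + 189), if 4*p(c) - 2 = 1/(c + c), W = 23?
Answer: 127259/1440 ≈ 88.374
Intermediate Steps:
p(c) = ½ + 1/(8*c) (p(c) = ½ + 1/(4*(c + c)) = ½ + 1/(4*((2*c))) = ½ + (1/(2*c))/4 = ½ + 1/(8*c))
B = 16
v(E, f) = -137/30 (v(E, f) = -4 + ((-7 - 10)/(-10 + 16))/5 = -4 + (-17/6)/5 = -4 + (-17*⅙)/5 = -4 + (⅕)*(-17/6) = -4 - 17/30 = -137/30)
p(-6)*(v(12, W) + 189) = ((⅛)*(1 + 4*(-6))/(-6))*(-137/30 + 189) = ((⅛)*(-⅙)*(1 - 24))*(5533/30) = ((⅛)*(-⅙)*(-23))*(5533/30) = (23/48)*(5533/30) = 127259/1440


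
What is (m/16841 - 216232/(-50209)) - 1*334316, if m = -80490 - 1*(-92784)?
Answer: -282683244060446/845569769 ≈ -3.3431e+5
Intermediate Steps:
m = 12294 (m = -80490 + 92784 = 12294)
(m/16841 - 216232/(-50209)) - 1*334316 = (12294/16841 - 216232/(-50209)) - 1*334316 = (12294*(1/16841) - 216232*(-1/50209)) - 334316 = (12294/16841 + 216232/50209) - 334316 = 4258832558/845569769 - 334316 = -282683244060446/845569769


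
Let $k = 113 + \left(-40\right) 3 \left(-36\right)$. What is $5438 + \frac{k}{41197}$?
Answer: $\frac{17233363}{3169} \approx 5438.1$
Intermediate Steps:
$k = 4433$ ($k = 113 - -4320 = 113 + 4320 = 4433$)
$5438 + \frac{k}{41197} = 5438 + \frac{4433}{41197} = 5438 + 4433 \cdot \frac{1}{41197} = 5438 + \frac{341}{3169} = \frac{17233363}{3169}$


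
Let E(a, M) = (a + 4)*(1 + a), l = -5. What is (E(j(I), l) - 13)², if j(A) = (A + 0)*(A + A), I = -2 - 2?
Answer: 1380625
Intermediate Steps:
I = -4
j(A) = 2*A² (j(A) = A*(2*A) = 2*A²)
E(a, M) = (1 + a)*(4 + a) (E(a, M) = (4 + a)*(1 + a) = (1 + a)*(4 + a))
(E(j(I), l) - 13)² = ((4 + (2*(-4)²)² + 5*(2*(-4)²)) - 13)² = ((4 + (2*16)² + 5*(2*16)) - 13)² = ((4 + 32² + 5*32) - 13)² = ((4 + 1024 + 160) - 13)² = (1188 - 13)² = 1175² = 1380625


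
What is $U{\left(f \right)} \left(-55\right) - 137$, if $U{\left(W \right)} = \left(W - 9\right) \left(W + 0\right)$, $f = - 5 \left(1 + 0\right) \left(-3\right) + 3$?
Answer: $-9047$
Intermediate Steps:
$f = 18$ ($f = \left(-5\right) 1 \left(-3\right) + 3 = \left(-5\right) \left(-3\right) + 3 = 15 + 3 = 18$)
$U{\left(W \right)} = W \left(-9 + W\right)$ ($U{\left(W \right)} = \left(W - 9\right) W = \left(-9 + W\right) W = W \left(-9 + W\right)$)
$U{\left(f \right)} \left(-55\right) - 137 = 18 \left(-9 + 18\right) \left(-55\right) - 137 = 18 \cdot 9 \left(-55\right) - 137 = 162 \left(-55\right) - 137 = -8910 - 137 = -9047$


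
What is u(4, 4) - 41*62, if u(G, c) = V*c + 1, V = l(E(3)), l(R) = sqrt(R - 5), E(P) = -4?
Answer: -2541 + 12*I ≈ -2541.0 + 12.0*I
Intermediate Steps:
l(R) = sqrt(-5 + R)
V = 3*I (V = sqrt(-5 - 4) = sqrt(-9) = 3*I ≈ 3.0*I)
u(G, c) = 1 + 3*I*c (u(G, c) = (3*I)*c + 1 = 3*I*c + 1 = 1 + 3*I*c)
u(4, 4) - 41*62 = (1 + 3*I*4) - 41*62 = (1 + 12*I) - 2542 = -2541 + 12*I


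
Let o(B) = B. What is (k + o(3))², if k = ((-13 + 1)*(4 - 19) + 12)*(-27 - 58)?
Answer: 266244489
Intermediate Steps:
k = -16320 (k = (-12*(-15) + 12)*(-85) = (180 + 12)*(-85) = 192*(-85) = -16320)
(k + o(3))² = (-16320 + 3)² = (-16317)² = 266244489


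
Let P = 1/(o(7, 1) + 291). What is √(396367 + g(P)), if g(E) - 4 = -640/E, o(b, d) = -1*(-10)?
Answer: √203731 ≈ 451.37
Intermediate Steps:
o(b, d) = 10
P = 1/301 (P = 1/(10 + 291) = 1/301 ≈ 0.0033223)
g(E) = 4 - 640/E
√(396367 + g(P)) = √(396367 + (4 - 640/1/301)) = √(396367 + (4 - 640*301)) = √(396367 + (4 - 192640)) = √(396367 - 192636) = √203731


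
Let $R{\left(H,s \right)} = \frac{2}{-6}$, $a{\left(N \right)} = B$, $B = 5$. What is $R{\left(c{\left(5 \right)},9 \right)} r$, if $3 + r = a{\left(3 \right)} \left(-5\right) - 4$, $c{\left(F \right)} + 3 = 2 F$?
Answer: $\frac{32}{3} \approx 10.667$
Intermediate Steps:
$c{\left(F \right)} = -3 + 2 F$
$a{\left(N \right)} = 5$
$R{\left(H,s \right)} = - \frac{1}{3}$ ($R{\left(H,s \right)} = 2 \left(- \frac{1}{6}\right) = - \frac{1}{3}$)
$r = -32$ ($r = -3 + \left(5 \left(-5\right) - 4\right) = -3 - 29 = -32$)
$R{\left(c{\left(5 \right)},9 \right)} r = \left(- \frac{1}{3}\right) \left(-32\right) = \frac{32}{3}$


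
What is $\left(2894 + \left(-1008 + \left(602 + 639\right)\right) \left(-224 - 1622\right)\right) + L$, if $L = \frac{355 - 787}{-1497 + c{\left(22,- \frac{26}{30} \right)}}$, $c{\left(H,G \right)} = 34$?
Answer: $- \frac{625028280}{1463} \approx -4.2722 \cdot 10^{5}$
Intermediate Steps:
$L = \frac{432}{1463}$ ($L = \frac{355 - 787}{-1497 + 34} = - \frac{432}{-1463} = \left(-432\right) \left(- \frac{1}{1463}\right) = \frac{432}{1463} \approx 0.29528$)
$\left(2894 + \left(-1008 + \left(602 + 639\right)\right) \left(-224 - 1622\right)\right) + L = \left(2894 + \left(-1008 + \left(602 + 639\right)\right) \left(-224 - 1622\right)\right) + \frac{432}{1463} = \left(2894 + \left(-1008 + 1241\right) \left(-1846\right)\right) + \frac{432}{1463} = \left(2894 + 233 \left(-1846\right)\right) + \frac{432}{1463} = \left(2894 - 430118\right) + \frac{432}{1463} = -427224 + \frac{432}{1463} = - \frac{625028280}{1463}$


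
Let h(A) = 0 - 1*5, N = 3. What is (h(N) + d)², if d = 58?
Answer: 2809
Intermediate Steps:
h(A) = -5 (h(A) = 0 - 5 = -5)
(h(N) + d)² = (-5 + 58)² = 53² = 2809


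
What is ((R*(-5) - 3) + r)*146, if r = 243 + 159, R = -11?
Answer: 66284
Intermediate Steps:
r = 402
((R*(-5) - 3) + r)*146 = ((-11*(-5) - 3) + 402)*146 = ((55 - 3) + 402)*146 = (52 + 402)*146 = 454*146 = 66284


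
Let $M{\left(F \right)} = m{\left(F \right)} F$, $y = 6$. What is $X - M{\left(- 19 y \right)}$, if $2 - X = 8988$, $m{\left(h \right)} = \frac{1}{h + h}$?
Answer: $- \frac{17973}{2} \approx -8986.5$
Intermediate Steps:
$m{\left(h \right)} = \frac{1}{2 h}$
$M{\left(F \right)} = \frac{1}{2}$ ($M{\left(F \right)} = \frac{1}{2 F} F = \frac{1}{2}$)
$X = -8986$ ($X = 2 - 8988 = -8986$)
$X - M{\left(- 19 y \right)} = -8986 - \frac{1}{2} = - \frac{17973}{2}$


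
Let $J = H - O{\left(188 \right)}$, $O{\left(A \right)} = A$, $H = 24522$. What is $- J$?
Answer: $-24334$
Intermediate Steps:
$J = 24334$ ($J = 24522 - 188 = 24334$)
$- J = \left(-1\right) 24334 = -24334$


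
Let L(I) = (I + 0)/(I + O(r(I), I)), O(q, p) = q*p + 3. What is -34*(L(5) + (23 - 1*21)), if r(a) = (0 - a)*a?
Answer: -7786/117 ≈ -66.547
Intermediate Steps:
r(a) = -a² (r(a) = (-a)*a = -a²)
O(q, p) = 3 + p*q (O(q, p) = p*q + 3 = 3 + p*q)
L(I) = I/(3 + I - I³) (L(I) = (I + 0)/(I + (3 + I*(-I²))) = I/(I + (3 - I³)) = I/(3 + I - I³))
-34*(L(5) + (23 - 1*21)) = -34*(5/(3 + 5 - 1*5³) + (23 - 1*21)) = -34*(5/(3 + 5 - 1*125) + (23 - 21)) = -34*(5/(3 + 5 - 125) + 2) = -34*(5/(-117) + 2) = -34*(5*(-1/117) + 2) = -34*(-5/117 + 2) = -34*229/117 = -7786/117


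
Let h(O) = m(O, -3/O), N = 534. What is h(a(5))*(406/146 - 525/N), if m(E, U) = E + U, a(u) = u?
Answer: 256949/32485 ≈ 7.9098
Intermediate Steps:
h(O) = O - 3/O
h(a(5))*(406/146 - 525/N) = (5 - 3/5)*(406/146 - 525/534) = (5 - 3*1/5)*(406*(1/146) - 525*1/534) = (5 - 3/5)*(203/73 - 175/178) = (22/5)*(23359/12994) = 256949/32485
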